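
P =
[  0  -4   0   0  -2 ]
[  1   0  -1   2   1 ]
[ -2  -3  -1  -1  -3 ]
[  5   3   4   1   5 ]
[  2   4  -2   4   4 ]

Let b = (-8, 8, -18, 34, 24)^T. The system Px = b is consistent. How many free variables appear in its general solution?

2

Row reduce the augmented matrix [P | b].
Swap R1 ↔ R2
R3 ← R3 + (2)·R1: [0, -3, -3, 3, -1, -2]
R4 ← R4 − (5)·R1: [0, 3, 9, -9, 0, -6]
R5 ← R5 − (2)·R1: [0, 4, 0, 0, 2, 8]
R3 ← R3 − (3/4)·R2: [0, 0, -3, 3, 1/2, 4]
R4 ← R4 + (3/4)·R2: [0, 0, 9, -9, -3/2, -12]
R5 ← R5 + R2: [0, 0, 0, 0, 0, 0]
R4 ← R4 + (3)·R3: [0, 0, 0, 0, 0, 0]
The echelon form has 3 nonzero rows, and every pivot lies in the first 5 columns, so rank(P) = rank([P|b]) = 3.
The system is consistent.
Free variables = (unknowns) − (rank) = 5 − 3 = 2.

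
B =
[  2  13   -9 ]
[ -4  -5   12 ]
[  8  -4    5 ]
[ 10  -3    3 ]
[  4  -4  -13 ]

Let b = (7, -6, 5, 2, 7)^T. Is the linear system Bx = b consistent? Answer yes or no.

Row reduce the augmented matrix [B | b].
R2 ← R2 + (2)·R1: [0, 21, -6, 8]
R3 ← R3 − (4)·R1: [0, -56, 41, -23]
R4 ← R4 − (5)·R1: [0, -68, 48, -33]
R5 ← R5 − (2)·R1: [0, -30, 5, -7]
R3 ← R3 + (8/3)·R2: [0, 0, 25, -5/3]
R4 ← R4 + (68/21)·R2: [0, 0, 200/7, -149/21]
R5 ← R5 + (10/7)·R2: [0, 0, -25/7, 31/7]
R4 ← R4 − (8/7)·R3: [0, 0, 0, -109/21]
R5 ← R5 + (1/7)·R3: [0, 0, 0, 88/21]
R5 ← R5 + (88/109)·R4: [0, 0, 0, 0]
The echelon form has 4 nonzero rows; the last pivot sits in the augmented column, so rank(B) = 3 but rank([B|b]) = 4.
Since the ranks differ, the system is inconsistent.

no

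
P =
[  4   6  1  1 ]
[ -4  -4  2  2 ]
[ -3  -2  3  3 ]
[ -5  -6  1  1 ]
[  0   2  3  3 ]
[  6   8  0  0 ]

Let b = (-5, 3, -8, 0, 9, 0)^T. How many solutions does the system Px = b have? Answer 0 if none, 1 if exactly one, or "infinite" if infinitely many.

0

Row reduce the augmented matrix [P | b].
R2 ← R2 + R1: [0, 2, 3, 3, -2]
R3 ← R3 + (3/4)·R1: [0, 5/2, 15/4, 15/4, -47/4]
R4 ← R4 + (5/4)·R1: [0, 3/2, 9/4, 9/4, -25/4]
R6 ← R6 − (3/2)·R1: [0, -1, -3/2, -3/2, 15/2]
R3 ← R3 − (5/4)·R2: [0, 0, 0, 0, -37/4]
R4 ← R4 − (3/4)·R2: [0, 0, 0, 0, -19/4]
R5 ← R5 − R2: [0, 0, 0, 0, 11]
R6 ← R6 + (1/2)·R2: [0, 0, 0, 0, 13/2]
R4 ← R4 − (19/37)·R3: [0, 0, 0, 0, 0]
R5 ← R5 + (44/37)·R3: [0, 0, 0, 0, 0]
R6 ← R6 + (26/37)·R3: [0, 0, 0, 0, 0]
The echelon form has 3 nonzero rows; the last pivot sits in the augmented column, so rank(P) = 2 but rank([P|b]) = 3.
Since the ranks differ, the system is inconsistent.
It has no solutions.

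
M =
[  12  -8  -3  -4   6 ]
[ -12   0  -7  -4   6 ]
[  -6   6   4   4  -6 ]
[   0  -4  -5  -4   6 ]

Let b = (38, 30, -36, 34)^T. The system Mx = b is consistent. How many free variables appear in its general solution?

3

Row reduce the augmented matrix [M | b].
R2 ← R2 + R1: [0, -8, -10, -8, 12, 68]
R3 ← R3 + (1/2)·R1: [0, 2, 5/2, 2, -3, -17]
R3 ← R3 + (1/4)·R2: [0, 0, 0, 0, 0, 0]
R4 ← R4 − (1/2)·R2: [0, 0, 0, 0, 0, 0]
The echelon form has 2 nonzero rows, and every pivot lies in the first 5 columns, so rank(M) = rank([M|b]) = 2.
The system is consistent.
Free variables = (unknowns) − (rank) = 5 − 2 = 3.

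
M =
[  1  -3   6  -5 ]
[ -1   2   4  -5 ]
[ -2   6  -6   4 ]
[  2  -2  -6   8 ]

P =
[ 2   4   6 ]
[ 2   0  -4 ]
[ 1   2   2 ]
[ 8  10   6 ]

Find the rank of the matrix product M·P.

First compute MP:
[[-38, -34,   0],
 [-34, -46, -36],
 [ 34,  20, -24],
 [ 58,  76,  56]]
Now row reduce the product.
R2 ← R2 − (17/19)·R1: [0, -296/19, -36]
R3 ← R3 + (17/19)·R1: [0, -198/19, -24]
R4 ← R4 + (29/19)·R1: [0, 458/19, 56]
R3 ← R3 − (99/148)·R2: [0, 0, 3/37]
R4 ← R4 + (229/148)·R2: [0, 0, 11/37]
R4 ← R4 − (11/3)·R3: [0, 0, 0]
3 nonzero rows, so rank(MP) = 3.

3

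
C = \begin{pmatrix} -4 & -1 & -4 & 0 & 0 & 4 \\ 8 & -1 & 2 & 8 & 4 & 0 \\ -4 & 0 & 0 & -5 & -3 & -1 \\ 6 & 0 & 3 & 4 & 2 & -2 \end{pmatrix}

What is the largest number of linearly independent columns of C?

Row reduce to echelon form.
R2 ← R2 + (2)·R1: [0, -3, -6, 8, 4, 8]
R3 ← R3 − R1: [0, 1, 4, -5, -3, -5]
R4 ← R4 + (3/2)·R1: [0, -3/2, -3, 4, 2, 4]
R3 ← R3 + (1/3)·R2: [0, 0, 2, -7/3, -5/3, -7/3]
R4 ← R4 − (1/2)·R2: [0, 0, 0, 0, 0, 0]
Echelon form has 3 nonzero rows, so rank(C) = 3.
The rank gives the maximum number of linearly independent columns: 3.

3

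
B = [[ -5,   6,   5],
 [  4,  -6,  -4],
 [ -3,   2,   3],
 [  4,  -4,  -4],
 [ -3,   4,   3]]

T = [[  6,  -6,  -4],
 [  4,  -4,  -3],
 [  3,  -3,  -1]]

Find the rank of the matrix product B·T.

First compute BT:
[[  9,  -9,  -3],
 [-12,  12,   6],
 [ -1,   1,   3],
 [ -4,   4,   0],
 [  7,  -7,  -3]]
Now row reduce the product.
R2 ← R2 + (4/3)·R1: [0, 0, 2]
R3 ← R3 + (1/9)·R1: [0, 0, 8/3]
R4 ← R4 + (4/9)·R1: [0, 0, -4/3]
R5 ← R5 − (7/9)·R1: [0, 0, -2/3]
R3 ← R3 − (4/3)·R2: [0, 0, 0]
R4 ← R4 + (2/3)·R2: [0, 0, 0]
R5 ← R5 + (1/3)·R2: [0, 0, 0]
2 nonzero rows, so rank(BT) = 2.

2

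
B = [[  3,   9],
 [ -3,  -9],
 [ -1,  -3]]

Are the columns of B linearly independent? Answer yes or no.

Row reduce B to echelon form.
R2 ← R2 + R1: [0, 0]
R3 ← R3 + (1/3)·R1: [0, 0]
1 pivot among 2 columns.
Only 1 < 2 pivot columns, so the columns are linearly dependent.

no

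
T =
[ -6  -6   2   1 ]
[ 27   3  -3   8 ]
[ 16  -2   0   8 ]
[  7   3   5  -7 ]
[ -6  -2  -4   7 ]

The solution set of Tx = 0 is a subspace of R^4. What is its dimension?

Row reduce to echelon form.
R2 ← R2 + (9/2)·R1: [0, -24, 6, 25/2]
R3 ← R3 + (8/3)·R1: [0, -18, 16/3, 32/3]
R4 ← R4 + (7/6)·R1: [0, -4, 22/3, -35/6]
R5 ← R5 − R1: [0, 4, -6, 6]
R3 ← R3 − (3/4)·R2: [0, 0, 5/6, 31/24]
R4 ← R4 − (1/6)·R2: [0, 0, 19/3, -95/12]
R5 ← R5 + (1/6)·R2: [0, 0, -5, 97/12]
R4 ← R4 − (38/5)·R3: [0, 0, 0, -266/15]
R5 ← R5 + (6)·R3: [0, 0, 0, 95/6]
R5 ← R5 + (25/28)·R4: [0, 0, 0, 0]
4 nonzero rows, so rank(T) = 4.
T has 4 columns; by rank–nullity, nullity = 4 − 4 = 0.

0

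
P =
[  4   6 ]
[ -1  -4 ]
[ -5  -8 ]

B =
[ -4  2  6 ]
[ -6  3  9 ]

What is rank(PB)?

1

First compute PB:
[[-52,  26,  78],
 [ 28, -14, -42],
 [ 68, -34, -102]]
Now row reduce the product.
R2 ← R2 + (7/13)·R1: [0, 0, 0]
R3 ← R3 + (17/13)·R1: [0, 0, 0]
1 nonzero row, so rank(PB) = 1.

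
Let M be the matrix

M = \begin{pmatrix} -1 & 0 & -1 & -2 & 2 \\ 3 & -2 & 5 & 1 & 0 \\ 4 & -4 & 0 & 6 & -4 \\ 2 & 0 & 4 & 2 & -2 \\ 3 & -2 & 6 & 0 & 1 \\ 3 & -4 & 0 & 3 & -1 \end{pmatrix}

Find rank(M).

3

Row reduce to echelon form.
R2 ← R2 + (3)·R1: [0, -2, 2, -5, 6]
R3 ← R3 + (4)·R1: [0, -4, -4, -2, 4]
R4 ← R4 + (2)·R1: [0, 0, 2, -2, 2]
R5 ← R5 + (3)·R1: [0, -2, 3, -6, 7]
R6 ← R6 + (3)·R1: [0, -4, -3, -3, 5]
R3 ← R3 − (2)·R2: [0, 0, -8, 8, -8]
R5 ← R5 − R2: [0, 0, 1, -1, 1]
R6 ← R6 − (2)·R2: [0, 0, -7, 7, -7]
R4 ← R4 + (1/4)·R3: [0, 0, 0, 0, 0]
R5 ← R5 + (1/8)·R3: [0, 0, 0, 0, 0]
R6 ← R6 − (7/8)·R3: [0, 0, 0, 0, 0]
Echelon form has 3 nonzero rows, so rank(M) = 3.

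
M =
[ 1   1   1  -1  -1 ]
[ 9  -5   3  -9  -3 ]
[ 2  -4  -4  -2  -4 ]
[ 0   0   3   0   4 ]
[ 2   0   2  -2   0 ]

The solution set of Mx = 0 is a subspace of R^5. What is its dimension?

Row reduce to echelon form.
R2 ← R2 − (9)·R1: [0, -14, -6, 0, 6]
R3 ← R3 − (2)·R1: [0, -6, -6, 0, -2]
R5 ← R5 − (2)·R1: [0, -2, 0, 0, 2]
R3 ← R3 − (3/7)·R2: [0, 0, -24/7, 0, -32/7]
R5 ← R5 − (1/7)·R2: [0, 0, 6/7, 0, 8/7]
R4 ← R4 + (7/8)·R3: [0, 0, 0, 0, 0]
R5 ← R5 + (1/4)·R3: [0, 0, 0, 0, 0]
3 nonzero rows, so rank(M) = 3.
M has 5 columns; by rank–nullity, nullity = 5 − 3 = 2.

2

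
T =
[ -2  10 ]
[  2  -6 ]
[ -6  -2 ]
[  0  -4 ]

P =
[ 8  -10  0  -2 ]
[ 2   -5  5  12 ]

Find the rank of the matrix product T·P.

First compute TP:
[[  4, -30,  50, 124],
 [  4,  10, -30, -76],
 [-52,  70, -10, -12],
 [ -8,  20, -20, -48]]
Now row reduce the product.
R2 ← R2 − R1: [0, 40, -80, -200]
R3 ← R3 + (13)·R1: [0, -320, 640, 1600]
R4 ← R4 + (2)·R1: [0, -40, 80, 200]
R3 ← R3 + (8)·R2: [0, 0, 0, 0]
R4 ← R4 + R2: [0, 0, 0, 0]
2 nonzero rows, so rank(TP) = 2.

2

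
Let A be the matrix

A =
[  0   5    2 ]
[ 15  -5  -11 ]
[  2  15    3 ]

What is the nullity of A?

0

Row reduce to echelon form.
Swap R1 ↔ R2
R3 ← R3 − (2/15)·R1: [0, 47/3, 67/15]
R3 ← R3 − (47/15)·R2: [0, 0, -9/5]
3 nonzero rows, so rank(A) = 3.
A has 3 columns; by rank–nullity, nullity = 3 − 3 = 0.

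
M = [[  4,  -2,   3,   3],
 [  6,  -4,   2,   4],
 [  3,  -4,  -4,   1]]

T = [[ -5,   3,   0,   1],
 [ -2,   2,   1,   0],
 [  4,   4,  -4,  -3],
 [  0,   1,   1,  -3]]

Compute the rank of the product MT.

2

First compute MT:
[[ -4,  23, -11, -14],
 [-14,  22,  -8, -12],
 [-23, -14,  13,  12]]
Now row reduce the product.
R2 ← R2 − (7/2)·R1: [0, -117/2, 61/2, 37]
R3 ← R3 − (23/4)·R1: [0, -585/4, 305/4, 185/2]
R3 ← R3 − (5/2)·R2: [0, 0, 0, 0]
2 nonzero rows, so rank(MT) = 2.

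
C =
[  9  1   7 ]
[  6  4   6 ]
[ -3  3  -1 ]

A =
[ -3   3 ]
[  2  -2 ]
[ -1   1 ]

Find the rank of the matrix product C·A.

First compute CA:
[[-32,  32],
 [-16,  16],
 [ 16, -16]]
Now row reduce the product.
R2 ← R2 − (1/2)·R1: [0, 0]
R3 ← R3 + (1/2)·R1: [0, 0]
1 nonzero row, so rank(CA) = 1.

1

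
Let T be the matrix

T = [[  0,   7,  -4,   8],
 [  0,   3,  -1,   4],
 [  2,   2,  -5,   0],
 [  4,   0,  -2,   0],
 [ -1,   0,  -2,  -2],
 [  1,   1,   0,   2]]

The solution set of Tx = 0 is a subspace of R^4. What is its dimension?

1

Row reduce to echelon form.
Swap R1 ↔ R3
R4 ← R4 − (2)·R1: [0, -4, 8, 0]
R5 ← R5 + (1/2)·R1: [0, 1, -9/2, -2]
R6 ← R6 − (1/2)·R1: [0, 0, 5/2, 2]
R3 ← R3 − (7/3)·R2: [0, 0, -5/3, -4/3]
R4 ← R4 + (4/3)·R2: [0, 0, 20/3, 16/3]
R5 ← R5 − (1/3)·R2: [0, 0, -25/6, -10/3]
R4 ← R4 + (4)·R3: [0, 0, 0, 0]
R5 ← R5 − (5/2)·R3: [0, 0, 0, 0]
R6 ← R6 + (3/2)·R3: [0, 0, 0, 0]
3 nonzero rows, so rank(T) = 3.
T has 4 columns; by rank–nullity, nullity = 4 − 3 = 1.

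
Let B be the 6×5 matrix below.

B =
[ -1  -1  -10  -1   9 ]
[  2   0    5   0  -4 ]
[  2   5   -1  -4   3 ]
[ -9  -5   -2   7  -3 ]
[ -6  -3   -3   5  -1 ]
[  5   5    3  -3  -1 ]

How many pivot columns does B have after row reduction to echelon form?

Row reduce to echelon form.
R2 ← R2 + (2)·R1: [0, -2, -15, -2, 14]
R3 ← R3 + (2)·R1: [0, 3, -21, -6, 21]
R4 ← R4 − (9)·R1: [0, 4, 88, 16, -84]
R5 ← R5 − (6)·R1: [0, 3, 57, 11, -55]
R6 ← R6 + (5)·R1: [0, 0, -47, -8, 44]
R3 ← R3 + (3/2)·R2: [0, 0, -87/2, -9, 42]
R4 ← R4 + (2)·R2: [0, 0, 58, 12, -56]
R5 ← R5 + (3/2)·R2: [0, 0, 69/2, 8, -34]
R4 ← R4 + (4/3)·R3: [0, 0, 0, 0, 0]
R5 ← R5 + (23/29)·R3: [0, 0, 0, 25/29, -20/29]
R6 ← R6 − (94/87)·R3: [0, 0, 0, 50/29, -40/29]
Swap R4 ↔ R5
R6 ← R6 − (2)·R4: [0, 0, 0, 0, 0]
Echelon form has 4 nonzero rows, so rank(B) = 4.
Each nonzero row contributes one pivot column: 4 pivot columns.

4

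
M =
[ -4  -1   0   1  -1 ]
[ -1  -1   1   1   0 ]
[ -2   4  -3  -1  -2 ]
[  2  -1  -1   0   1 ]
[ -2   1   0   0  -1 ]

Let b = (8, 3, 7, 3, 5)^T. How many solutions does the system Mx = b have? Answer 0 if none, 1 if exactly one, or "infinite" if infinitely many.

Row reduce the augmented matrix [M | b].
R2 ← R2 − (1/4)·R1: [0, -3/4, 1, 3/4, 1/4, 1]
R3 ← R3 − (1/2)·R1: [0, 9/2, -3, -3/2, -3/2, 3]
R4 ← R4 + (1/2)·R1: [0, -3/2, -1, 1/2, 1/2, 7]
R5 ← R5 − (1/2)·R1: [0, 3/2, 0, -1/2, -1/2, 1]
R3 ← R3 + (6)·R2: [0, 0, 3, 3, 0, 9]
R4 ← R4 − (2)·R2: [0, 0, -3, -1, 0, 5]
R5 ← R5 + (2)·R2: [0, 0, 2, 1, 0, 3]
R4 ← R4 + R3: [0, 0, 0, 2, 0, 14]
R5 ← R5 − (2/3)·R3: [0, 0, 0, -1, 0, -3]
R5 ← R5 + (1/2)·R4: [0, 0, 0, 0, 0, 4]
The echelon form has 5 nonzero rows; the last pivot sits in the augmented column, so rank(M) = 4 but rank([M|b]) = 5.
Since the ranks differ, the system is inconsistent.
It has no solutions.

0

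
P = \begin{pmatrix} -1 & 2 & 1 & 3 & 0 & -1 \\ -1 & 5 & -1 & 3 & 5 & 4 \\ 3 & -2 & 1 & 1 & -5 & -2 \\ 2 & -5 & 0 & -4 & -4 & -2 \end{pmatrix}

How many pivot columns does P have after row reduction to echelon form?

Row reduce to echelon form.
R2 ← R2 − R1: [0, 3, -2, 0, 5, 5]
R3 ← R3 + (3)·R1: [0, 4, 4, 10, -5, -5]
R4 ← R4 + (2)·R1: [0, -1, 2, 2, -4, -4]
R3 ← R3 − (4/3)·R2: [0, 0, 20/3, 10, -35/3, -35/3]
R4 ← R4 + (1/3)·R2: [0, 0, 4/3, 2, -7/3, -7/3]
R4 ← R4 − (1/5)·R3: [0, 0, 0, 0, 0, 0]
Echelon form has 3 nonzero rows, so rank(P) = 3.
Each nonzero row contributes one pivot column: 3 pivot columns.

3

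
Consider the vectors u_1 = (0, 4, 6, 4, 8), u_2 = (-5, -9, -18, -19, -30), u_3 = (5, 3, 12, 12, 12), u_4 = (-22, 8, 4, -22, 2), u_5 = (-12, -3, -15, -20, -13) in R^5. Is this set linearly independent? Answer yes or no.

Form the matrix with these vectors as rows and row reduce.
Swap R1 ↔ R2
R3 ← R3 + R1: [0, -6, -6, -7, -18]
R4 ← R4 − (22/5)·R1: [0, 238/5, 416/5, 308/5, 134]
R5 ← R5 − (12/5)·R1: [0, 93/5, 141/5, 128/5, 59]
R3 ← R3 + (3/2)·R2: [0, 0, 3, -1, -6]
R4 ← R4 − (119/10)·R2: [0, 0, 59/5, 14, 194/5]
R5 ← R5 − (93/20)·R2: [0, 0, 3/10, 7, 109/5]
R4 ← R4 − (59/15)·R3: [0, 0, 0, 269/15, 312/5]
R5 ← R5 − (1/10)·R3: [0, 0, 0, 71/10, 112/5]
R5 ← R5 − (213/538)·R4: [0, 0, 0, 0, -620/269]
5 nonzero rows, so the 5 vectors span a space of dimension 5.
Since 5 = 5, the vectors are linearly independent.

yes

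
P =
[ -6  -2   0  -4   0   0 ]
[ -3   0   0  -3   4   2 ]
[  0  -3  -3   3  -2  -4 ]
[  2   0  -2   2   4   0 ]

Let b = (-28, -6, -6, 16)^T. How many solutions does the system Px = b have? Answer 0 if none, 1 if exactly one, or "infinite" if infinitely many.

Row reduce the augmented matrix [P | b].
R2 ← R2 − (1/2)·R1: [0, 1, 0, -1, 4, 2, 8]
R4 ← R4 + (1/3)·R1: [0, -2/3, -2, 2/3, 4, 0, 20/3]
R3 ← R3 + (3)·R2: [0, 0, -3, 0, 10, 2, 18]
R4 ← R4 + (2/3)·R2: [0, 0, -2, 0, 20/3, 4/3, 12]
R4 ← R4 − (2/3)·R3: [0, 0, 0, 0, 0, 0, 0]
The echelon form has 3 nonzero rows, and every pivot lies in the first 6 columns, so rank(P) = rank([P|b]) = 3.
The system is consistent.
rank = 3 < 6 unknowns, so there are infinitely many solutions.

infinite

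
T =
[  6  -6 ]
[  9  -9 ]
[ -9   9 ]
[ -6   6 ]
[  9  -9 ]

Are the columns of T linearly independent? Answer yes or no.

Row reduce T to echelon form.
R2 ← R2 − (3/2)·R1: [0, 0]
R3 ← R3 + (3/2)·R1: [0, 0]
R4 ← R4 + R1: [0, 0]
R5 ← R5 − (3/2)·R1: [0, 0]
1 pivot among 2 columns.
Only 1 < 2 pivot columns, so the columns are linearly dependent.

no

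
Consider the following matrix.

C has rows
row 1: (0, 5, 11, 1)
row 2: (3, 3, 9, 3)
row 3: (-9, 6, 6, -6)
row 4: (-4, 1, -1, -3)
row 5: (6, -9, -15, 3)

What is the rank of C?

Row reduce to echelon form.
Swap R1 ↔ R2
R3 ← R3 + (3)·R1: [0, 15, 33, 3]
R4 ← R4 + (4/3)·R1: [0, 5, 11, 1]
R5 ← R5 − (2)·R1: [0, -15, -33, -3]
R3 ← R3 − (3)·R2: [0, 0, 0, 0]
R4 ← R4 − R2: [0, 0, 0, 0]
R5 ← R5 + (3)·R2: [0, 0, 0, 0]
Echelon form has 2 nonzero rows, so rank(C) = 2.

2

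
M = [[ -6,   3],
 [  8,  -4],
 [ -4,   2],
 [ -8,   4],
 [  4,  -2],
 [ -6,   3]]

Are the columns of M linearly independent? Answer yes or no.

no

Row reduce M to echelon form.
R2 ← R2 + (4/3)·R1: [0, 0]
R3 ← R3 − (2/3)·R1: [0, 0]
R4 ← R4 − (4/3)·R1: [0, 0]
R5 ← R5 + (2/3)·R1: [0, 0]
R6 ← R6 − R1: [0, 0]
1 pivot among 2 columns.
Only 1 < 2 pivot columns, so the columns are linearly dependent.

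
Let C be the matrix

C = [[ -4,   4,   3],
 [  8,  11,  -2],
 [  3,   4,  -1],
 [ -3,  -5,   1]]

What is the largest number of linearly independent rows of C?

3

Row reduce to echelon form.
R2 ← R2 + (2)·R1: [0, 19, 4]
R3 ← R3 + (3/4)·R1: [0, 7, 5/4]
R4 ← R4 − (3/4)·R1: [0, -8, -5/4]
R3 ← R3 − (7/19)·R2: [0, 0, -17/76]
R4 ← R4 + (8/19)·R2: [0, 0, 33/76]
R4 ← R4 + (33/17)·R3: [0, 0, 0]
Echelon form has 3 nonzero rows, so rank(C) = 3.
The rank gives the maximum number of linearly independent rows: 3.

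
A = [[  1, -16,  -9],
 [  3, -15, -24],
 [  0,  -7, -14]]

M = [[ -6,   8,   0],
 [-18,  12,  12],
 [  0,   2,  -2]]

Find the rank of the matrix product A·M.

First compute AM:
[[282, -202, -174],
 [252, -204, -132],
 [126, -112, -56]]
Now row reduce the product.
R2 ← R2 − (42/47)·R1: [0, -1104/47, 1104/47]
R3 ← R3 − (21/47)·R1: [0, -1022/47, 1022/47]
R3 ← R3 − (511/552)·R2: [0, 0, 0]
2 nonzero rows, so rank(AM) = 2.

2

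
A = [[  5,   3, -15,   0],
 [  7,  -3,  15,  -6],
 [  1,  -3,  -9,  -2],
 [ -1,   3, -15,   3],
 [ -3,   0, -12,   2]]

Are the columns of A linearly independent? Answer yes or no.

no

Row reduce A to echelon form.
R2 ← R2 − (7/5)·R1: [0, -36/5, 36, -6]
R3 ← R3 − (1/5)·R1: [0, -18/5, -6, -2]
R4 ← R4 + (1/5)·R1: [0, 18/5, -18, 3]
R5 ← R5 + (3/5)·R1: [0, 9/5, -21, 2]
R3 ← R3 − (1/2)·R2: [0, 0, -24, 1]
R4 ← R4 + (1/2)·R2: [0, 0, 0, 0]
R5 ← R5 + (1/4)·R2: [0, 0, -12, 1/2]
R5 ← R5 − (1/2)·R3: [0, 0, 0, 0]
3 pivots among 4 columns.
Only 3 < 4 pivot columns, so the columns are linearly dependent.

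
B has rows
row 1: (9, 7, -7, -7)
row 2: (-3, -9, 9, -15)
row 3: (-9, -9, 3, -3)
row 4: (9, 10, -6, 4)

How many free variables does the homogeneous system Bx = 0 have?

1

Row reduce to echelon form.
R2 ← R2 + (1/3)·R1: [0, -20/3, 20/3, -52/3]
R3 ← R3 + R1: [0, -2, -4, -10]
R4 ← R4 − R1: [0, 3, 1, 11]
R3 ← R3 − (3/10)·R2: [0, 0, -6, -24/5]
R4 ← R4 + (9/20)·R2: [0, 0, 4, 16/5]
R4 ← R4 + (2/3)·R3: [0, 0, 0, 0]
3 nonzero rows, so rank(B) = 3.
B has 4 columns; by rank–nullity, nullity = 4 − 3 = 1.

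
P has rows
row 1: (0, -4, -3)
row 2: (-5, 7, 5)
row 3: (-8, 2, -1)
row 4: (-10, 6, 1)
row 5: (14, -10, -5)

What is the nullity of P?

Row reduce to echelon form.
Swap R1 ↔ R2
R3 ← R3 − (8/5)·R1: [0, -46/5, -9]
R4 ← R4 − (2)·R1: [0, -8, -9]
R5 ← R5 + (14/5)·R1: [0, 48/5, 9]
R3 ← R3 − (23/10)·R2: [0, 0, -21/10]
R4 ← R4 − (2)·R2: [0, 0, -3]
R5 ← R5 + (12/5)·R2: [0, 0, 9/5]
R4 ← R4 − (10/7)·R3: [0, 0, 0]
R5 ← R5 + (6/7)·R3: [0, 0, 0]
3 nonzero rows, so rank(P) = 3.
P has 3 columns; by rank–nullity, nullity = 3 − 3 = 0.

0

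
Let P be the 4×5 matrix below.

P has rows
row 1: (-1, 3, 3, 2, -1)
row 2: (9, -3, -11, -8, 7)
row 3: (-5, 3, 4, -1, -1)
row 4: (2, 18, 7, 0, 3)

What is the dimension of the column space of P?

3

Row reduce to echelon form.
R2 ← R2 + (9)·R1: [0, 24, 16, 10, -2]
R3 ← R3 − (5)·R1: [0, -12, -11, -11, 4]
R4 ← R4 + (2)·R1: [0, 24, 13, 4, 1]
R3 ← R3 + (1/2)·R2: [0, 0, -3, -6, 3]
R4 ← R4 − R2: [0, 0, -3, -6, 3]
R4 ← R4 − R3: [0, 0, 0, 0, 0]
Echelon form has 3 nonzero rows, so rank(P) = 3.
The column space has dimension equal to the rank: 3.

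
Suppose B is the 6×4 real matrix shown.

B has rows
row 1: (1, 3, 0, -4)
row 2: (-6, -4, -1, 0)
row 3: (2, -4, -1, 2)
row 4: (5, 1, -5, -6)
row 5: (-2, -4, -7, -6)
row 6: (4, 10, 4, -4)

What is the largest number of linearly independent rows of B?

Row reduce to echelon form.
R2 ← R2 + (6)·R1: [0, 14, -1, -24]
R3 ← R3 − (2)·R1: [0, -10, -1, 10]
R4 ← R4 − (5)·R1: [0, -14, -5, 14]
R5 ← R5 + (2)·R1: [0, 2, -7, -14]
R6 ← R6 − (4)·R1: [0, -2, 4, 12]
R3 ← R3 + (5/7)·R2: [0, 0, -12/7, -50/7]
R4 ← R4 + R2: [0, 0, -6, -10]
R5 ← R5 − (1/7)·R2: [0, 0, -48/7, -74/7]
R6 ← R6 + (1/7)·R2: [0, 0, 27/7, 60/7]
R4 ← R4 − (7/2)·R3: [0, 0, 0, 15]
R5 ← R5 − (4)·R3: [0, 0, 0, 18]
R6 ← R6 + (9/4)·R3: [0, 0, 0, -15/2]
R5 ← R5 − (6/5)·R4: [0, 0, 0, 0]
R6 ← R6 + (1/2)·R4: [0, 0, 0, 0]
Echelon form has 4 nonzero rows, so rank(B) = 4.
The rank gives the maximum number of linearly independent rows: 4.

4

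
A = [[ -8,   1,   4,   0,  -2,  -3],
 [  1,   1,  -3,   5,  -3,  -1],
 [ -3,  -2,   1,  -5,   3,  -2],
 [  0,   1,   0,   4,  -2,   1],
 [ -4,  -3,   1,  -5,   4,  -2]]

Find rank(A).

Row reduce to echelon form.
R2 ← R2 + (1/8)·R1: [0, 9/8, -5/2, 5, -13/4, -11/8]
R3 ← R3 − (3/8)·R1: [0, -19/8, -1/2, -5, 15/4, -7/8]
R5 ← R5 − (1/2)·R1: [0, -7/2, -1, -5, 5, -1/2]
R3 ← R3 + (19/9)·R2: [0, 0, -52/9, 50/9, -28/9, -34/9]
R4 ← R4 − (8/9)·R2: [0, 0, 20/9, -4/9, 8/9, 20/9]
R5 ← R5 + (28/9)·R2: [0, 0, -79/9, 95/9, -46/9, -43/9]
R4 ← R4 + (5/13)·R3: [0, 0, 0, 22/13, -4/13, 10/13]
R5 ← R5 − (79/52)·R3: [0, 0, 0, 55/26, -5/13, 25/26]
R5 ← R5 − (5/4)·R4: [0, 0, 0, 0, 0, 0]
Echelon form has 4 nonzero rows, so rank(A) = 4.

4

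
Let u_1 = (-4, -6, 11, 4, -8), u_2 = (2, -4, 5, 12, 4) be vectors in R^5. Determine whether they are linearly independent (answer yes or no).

Form the matrix with these vectors as rows and row reduce.
R2 ← R2 + (1/2)·R1: [0, -7, 21/2, 14, 0]
2 nonzero rows, so the 2 vectors span a space of dimension 2.
Since 2 = 2, the vectors are linearly independent.

yes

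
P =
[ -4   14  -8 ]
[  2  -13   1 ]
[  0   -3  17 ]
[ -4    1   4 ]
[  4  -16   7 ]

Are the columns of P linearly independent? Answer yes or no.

Row reduce P to echelon form.
R2 ← R2 + (1/2)·R1: [0, -6, -3]
R4 ← R4 − R1: [0, -13, 12]
R5 ← R5 + R1: [0, -2, -1]
R3 ← R3 − (1/2)·R2: [0, 0, 37/2]
R4 ← R4 − (13/6)·R2: [0, 0, 37/2]
R5 ← R5 − (1/3)·R2: [0, 0, 0]
R4 ← R4 − R3: [0, 0, 0]
3 pivots among 3 columns.
Every column is a pivot column, so the columns are linearly independent.

yes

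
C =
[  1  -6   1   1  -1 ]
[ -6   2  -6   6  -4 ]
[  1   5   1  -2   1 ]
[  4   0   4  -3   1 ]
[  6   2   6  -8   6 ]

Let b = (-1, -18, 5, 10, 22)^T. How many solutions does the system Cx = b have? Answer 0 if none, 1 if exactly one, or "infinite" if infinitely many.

infinite

Row reduce the augmented matrix [C | b].
R2 ← R2 + (6)·R1: [0, -34, 0, 12, -10, -24]
R3 ← R3 − R1: [0, 11, 0, -3, 2, 6]
R4 ← R4 − (4)·R1: [0, 24, 0, -7, 5, 14]
R5 ← R5 − (6)·R1: [0, 38, 0, -14, 12, 28]
R3 ← R3 + (11/34)·R2: [0, 0, 0, 15/17, -21/17, -30/17]
R4 ← R4 + (12/17)·R2: [0, 0, 0, 25/17, -35/17, -50/17]
R5 ← R5 + (19/17)·R2: [0, 0, 0, -10/17, 14/17, 20/17]
R4 ← R4 − (5/3)·R3: [0, 0, 0, 0, 0, 0]
R5 ← R5 + (2/3)·R3: [0, 0, 0, 0, 0, 0]
The echelon form has 3 nonzero rows, and every pivot lies in the first 5 columns, so rank(C) = rank([C|b]) = 3.
The system is consistent.
rank = 3 < 5 unknowns, so there are infinitely many solutions.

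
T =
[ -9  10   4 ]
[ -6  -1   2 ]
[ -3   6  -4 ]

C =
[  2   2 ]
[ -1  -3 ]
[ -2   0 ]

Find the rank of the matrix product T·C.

2

First compute TC:
[[-36, -48],
 [-15,  -9],
 [ -4, -24]]
Now row reduce the product.
R2 ← R2 − (5/12)·R1: [0, 11]
R3 ← R3 − (1/9)·R1: [0, -56/3]
R3 ← R3 + (56/33)·R2: [0, 0]
2 nonzero rows, so rank(TC) = 2.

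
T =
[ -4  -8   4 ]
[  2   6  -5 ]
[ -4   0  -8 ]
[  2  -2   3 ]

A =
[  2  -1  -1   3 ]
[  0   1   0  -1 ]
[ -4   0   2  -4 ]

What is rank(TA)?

2

First compute TA:
[[-24,  -4,  12, -20],
 [ 24,   4, -12,  20],
 [ 24,   4, -12,  20],
 [ -8,  -4,   4,  -4]]
Now row reduce the product.
R2 ← R2 + R1: [0, 0, 0, 0]
R3 ← R3 + R1: [0, 0, 0, 0]
R4 ← R4 − (1/3)·R1: [0, -8/3, 0, 8/3]
Swap R2 ↔ R4
2 nonzero rows, so rank(TA) = 2.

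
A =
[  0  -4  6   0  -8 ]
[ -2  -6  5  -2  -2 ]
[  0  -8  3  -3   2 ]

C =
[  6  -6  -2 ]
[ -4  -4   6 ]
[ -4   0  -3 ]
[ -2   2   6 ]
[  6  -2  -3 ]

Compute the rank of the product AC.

First compute AC:
[[-56,  32, -18],
 [-16,  36, -53],
 [ 38,  22, -81]]
Now row reduce the product.
R2 ← R2 − (2/7)·R1: [0, 188/7, -335/7]
R3 ← R3 + (19/28)·R1: [0, 306/7, -1305/14]
R3 ← R3 − (153/94)·R2: [0, 0, -720/47]
3 nonzero rows, so rank(AC) = 3.

3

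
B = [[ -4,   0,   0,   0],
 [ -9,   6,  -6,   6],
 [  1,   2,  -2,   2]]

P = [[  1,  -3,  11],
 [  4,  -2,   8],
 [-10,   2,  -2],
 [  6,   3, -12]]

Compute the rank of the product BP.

2

First compute BP:
[[ -4,  12, -44],
 [111,  21, -111],
 [ 41,  -5,   7]]
Now row reduce the product.
R2 ← R2 + (111/4)·R1: [0, 354, -1332]
R3 ← R3 + (41/4)·R1: [0, 118, -444]
R3 ← R3 − (1/3)·R2: [0, 0, 0]
2 nonzero rows, so rank(BP) = 2.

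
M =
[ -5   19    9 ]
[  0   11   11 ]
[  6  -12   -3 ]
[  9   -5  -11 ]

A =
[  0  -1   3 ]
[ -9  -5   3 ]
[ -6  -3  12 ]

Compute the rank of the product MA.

First compute MA:
[[-225, -117, 150],
 [-165, -88, 165],
 [126,  63, -54],
 [111,  49, -120]]
Now row reduce the product.
R2 ← R2 − (11/15)·R1: [0, -11/5, 55]
R3 ← R3 + (14/25)·R1: [0, -63/25, 30]
R4 ← R4 + (37/75)·R1: [0, -218/25, -46]
R3 ← R3 − (63/55)·R2: [0, 0, -33]
R4 ← R4 − (218/55)·R2: [0, 0, -264]
R4 ← R4 − (8)·R3: [0, 0, 0]
3 nonzero rows, so rank(MA) = 3.

3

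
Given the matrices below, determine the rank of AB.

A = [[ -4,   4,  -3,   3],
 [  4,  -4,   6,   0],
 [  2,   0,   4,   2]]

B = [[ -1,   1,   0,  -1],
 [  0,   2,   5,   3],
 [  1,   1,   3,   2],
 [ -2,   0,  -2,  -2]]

First compute AB:
[[ -5,   1,   5,   4],
 [  2,   2,  -2,  -4],
 [ -2,   6,   8,   2]]
Now row reduce the product.
R2 ← R2 + (2/5)·R1: [0, 12/5, 0, -12/5]
R3 ← R3 − (2/5)·R1: [0, 28/5, 6, 2/5]
R3 ← R3 − (7/3)·R2: [0, 0, 6, 6]
3 nonzero rows, so rank(AB) = 3.

3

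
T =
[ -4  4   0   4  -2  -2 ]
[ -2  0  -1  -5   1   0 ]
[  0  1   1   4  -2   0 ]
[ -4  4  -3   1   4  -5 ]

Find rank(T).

Row reduce to echelon form.
R2 ← R2 − (1/2)·R1: [0, -2, -1, -7, 2, 1]
R4 ← R4 − R1: [0, 0, -3, -3, 6, -3]
R3 ← R3 + (1/2)·R2: [0, 0, 1/2, 1/2, -1, 1/2]
R4 ← R4 + (6)·R3: [0, 0, 0, 0, 0, 0]
Echelon form has 3 nonzero rows, so rank(T) = 3.

3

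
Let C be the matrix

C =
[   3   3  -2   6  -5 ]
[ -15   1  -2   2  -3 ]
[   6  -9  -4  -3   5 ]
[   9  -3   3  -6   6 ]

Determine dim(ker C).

Row reduce to echelon form.
R2 ← R2 + (5)·R1: [0, 16, -12, 32, -28]
R3 ← R3 − (2)·R1: [0, -15, 0, -15, 15]
R4 ← R4 − (3)·R1: [0, -12, 9, -24, 21]
R3 ← R3 + (15/16)·R2: [0, 0, -45/4, 15, -45/4]
R4 ← R4 + (3/4)·R2: [0, 0, 0, 0, 0]
3 nonzero rows, so rank(C) = 3.
C has 5 columns; by rank–nullity, nullity = 5 − 3 = 2.

2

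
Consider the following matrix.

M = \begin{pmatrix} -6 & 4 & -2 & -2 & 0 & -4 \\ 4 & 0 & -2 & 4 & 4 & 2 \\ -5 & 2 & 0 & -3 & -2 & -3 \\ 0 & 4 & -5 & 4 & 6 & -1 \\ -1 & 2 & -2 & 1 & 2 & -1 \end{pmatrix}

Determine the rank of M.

Row reduce to echelon form.
R2 ← R2 + (2/3)·R1: [0, 8/3, -10/3, 8/3, 4, -2/3]
R3 ← R3 − (5/6)·R1: [0, -4/3, 5/3, -4/3, -2, 1/3]
R5 ← R5 − (1/6)·R1: [0, 4/3, -5/3, 4/3, 2, -1/3]
R3 ← R3 + (1/2)·R2: [0, 0, 0, 0, 0, 0]
R4 ← R4 − (3/2)·R2: [0, 0, 0, 0, 0, 0]
R5 ← R5 − (1/2)·R2: [0, 0, 0, 0, 0, 0]
Echelon form has 2 nonzero rows, so rank(M) = 2.

2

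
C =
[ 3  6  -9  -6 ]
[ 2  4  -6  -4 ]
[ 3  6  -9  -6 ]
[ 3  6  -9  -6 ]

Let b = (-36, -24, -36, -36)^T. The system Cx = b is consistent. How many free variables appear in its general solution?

Row reduce the augmented matrix [C | b].
R2 ← R2 − (2/3)·R1: [0, 0, 0, 0, 0]
R3 ← R3 − R1: [0, 0, 0, 0, 0]
R4 ← R4 − R1: [0, 0, 0, 0, 0]
The echelon form has 1 nonzero rows, and every pivot lies in the first 4 columns, so rank(C) = rank([C|b]) = 1.
The system is consistent.
Free variables = (unknowns) − (rank) = 4 − 1 = 3.

3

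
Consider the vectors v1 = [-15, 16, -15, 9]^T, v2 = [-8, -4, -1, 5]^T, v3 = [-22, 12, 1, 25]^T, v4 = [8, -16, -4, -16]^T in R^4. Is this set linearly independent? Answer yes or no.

Form the matrix with these vectors as rows and row reduce.
R2 ← R2 − (8/15)·R1: [0, -188/15, 7, 1/5]
R3 ← R3 − (22/15)·R1: [0, -172/15, 23, 59/5]
R4 ← R4 + (8/15)·R1: [0, -112/15, -12, -56/5]
R3 ← R3 − (43/47)·R2: [0, 0, 780/47, 546/47]
R4 ← R4 − (28/47)·R2: [0, 0, -760/47, -532/47]
R4 ← R4 + (38/39)·R3: [0, 0, 0, 0]
3 nonzero rows, so the 4 vectors span a space of dimension 3.
Since 3 < 4, the vectors are linearly dependent.

no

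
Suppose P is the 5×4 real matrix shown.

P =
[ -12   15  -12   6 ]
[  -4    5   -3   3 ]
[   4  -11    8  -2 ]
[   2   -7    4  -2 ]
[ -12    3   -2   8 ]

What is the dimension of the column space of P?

Row reduce to echelon form.
R2 ← R2 − (1/3)·R1: [0, 0, 1, 1]
R3 ← R3 + (1/3)·R1: [0, -6, 4, 0]
R4 ← R4 + (1/6)·R1: [0, -9/2, 2, -1]
R5 ← R5 − R1: [0, -12, 10, 2]
Swap R2 ↔ R3
R4 ← R4 − (3/4)·R2: [0, 0, -1, -1]
R5 ← R5 − (2)·R2: [0, 0, 2, 2]
R4 ← R4 + R3: [0, 0, 0, 0]
R5 ← R5 − (2)·R3: [0, 0, 0, 0]
Echelon form has 3 nonzero rows, so rank(P) = 3.
The column space has dimension equal to the rank: 3.

3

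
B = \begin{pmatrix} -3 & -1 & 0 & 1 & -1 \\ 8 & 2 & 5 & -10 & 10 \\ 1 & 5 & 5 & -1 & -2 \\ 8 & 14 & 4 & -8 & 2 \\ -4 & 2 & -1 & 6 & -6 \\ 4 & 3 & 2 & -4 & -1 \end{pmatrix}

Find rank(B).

Row reduce to echelon form.
R2 ← R2 + (8/3)·R1: [0, -2/3, 5, -22/3, 22/3]
R3 ← R3 + (1/3)·R1: [0, 14/3, 5, -2/3, -7/3]
R4 ← R4 + (8/3)·R1: [0, 34/3, 4, -16/3, -2/3]
R5 ← R5 − (4/3)·R1: [0, 10/3, -1, 14/3, -14/3]
R6 ← R6 + (4/3)·R1: [0, 5/3, 2, -8/3, -7/3]
R3 ← R3 + (7)·R2: [0, 0, 40, -52, 49]
R4 ← R4 + (17)·R2: [0, 0, 89, -130, 124]
R5 ← R5 + (5)·R2: [0, 0, 24, -32, 32]
R6 ← R6 + (5/2)·R2: [0, 0, 29/2, -21, 16]
R4 ← R4 − (89/40)·R3: [0, 0, 0, -143/10, 599/40]
R5 ← R5 − (3/5)·R3: [0, 0, 0, -4/5, 13/5]
R6 ← R6 − (29/80)·R3: [0, 0, 0, -43/20, -141/80]
R5 ← R5 − (8/143)·R4: [0, 0, 0, 0, 252/143]
R6 ← R6 − (43/286)·R4: [0, 0, 0, 0, -574/143]
R6 ← R6 + (41/18)·R5: [0, 0, 0, 0, 0]
Echelon form has 5 nonzero rows, so rank(B) = 5.

5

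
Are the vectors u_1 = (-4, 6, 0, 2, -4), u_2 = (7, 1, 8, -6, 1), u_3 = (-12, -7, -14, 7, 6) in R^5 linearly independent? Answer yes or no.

Form the matrix with these vectors as rows and row reduce.
R2 ← R2 + (7/4)·R1: [0, 23/2, 8, -5/2, -6]
R3 ← R3 − (3)·R1: [0, -25, -14, 1, 18]
R3 ← R3 + (50/23)·R2: [0, 0, 78/23, -102/23, 114/23]
3 nonzero rows, so the 3 vectors span a space of dimension 3.
Since 3 = 3, the vectors are linearly independent.

yes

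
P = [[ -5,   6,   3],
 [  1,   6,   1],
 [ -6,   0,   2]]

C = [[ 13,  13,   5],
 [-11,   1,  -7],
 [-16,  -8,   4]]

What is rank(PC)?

2

First compute PC:
[[-179, -83, -55],
 [-69,  11, -33],
 [-110, -94, -22]]
Now row reduce the product.
R2 ← R2 − (69/179)·R1: [0, 7696/179, -2112/179]
R3 ← R3 − (110/179)·R1: [0, -7696/179, 2112/179]
R3 ← R3 + R2: [0, 0, 0]
2 nonzero rows, so rank(PC) = 2.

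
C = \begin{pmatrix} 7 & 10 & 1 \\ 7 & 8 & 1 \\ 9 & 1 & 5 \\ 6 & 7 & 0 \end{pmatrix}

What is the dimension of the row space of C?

3

Row reduce to echelon form.
R2 ← R2 − R1: [0, -2, 0]
R3 ← R3 − (9/7)·R1: [0, -83/7, 26/7]
R4 ← R4 − (6/7)·R1: [0, -11/7, -6/7]
R3 ← R3 − (83/14)·R2: [0, 0, 26/7]
R4 ← R4 − (11/14)·R2: [0, 0, -6/7]
R4 ← R4 + (3/13)·R3: [0, 0, 0]
Echelon form has 3 nonzero rows, so rank(C) = 3.
The row space has dimension equal to the rank: 3.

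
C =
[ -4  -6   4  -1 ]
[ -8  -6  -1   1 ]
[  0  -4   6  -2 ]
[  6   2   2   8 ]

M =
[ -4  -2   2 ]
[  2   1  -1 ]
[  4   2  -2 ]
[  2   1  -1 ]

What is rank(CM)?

1

First compute CM:
[[ 18,   9,  -9],
 [ 18,   9,  -9],
 [ 12,   6,  -6],
 [  4,   2,  -2]]
Now row reduce the product.
R2 ← R2 − R1: [0, 0, 0]
R3 ← R3 − (2/3)·R1: [0, 0, 0]
R4 ← R4 − (2/9)·R1: [0, 0, 0]
1 nonzero row, so rank(CM) = 1.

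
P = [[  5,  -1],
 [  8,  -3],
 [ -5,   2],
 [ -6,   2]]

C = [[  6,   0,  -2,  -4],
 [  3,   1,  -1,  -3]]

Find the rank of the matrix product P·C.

First compute PC:
[[ 27,  -1,  -9, -17],
 [ 39,  -3, -13, -23],
 [-24,   2,   8,  14],
 [-30,   2,  10,  18]]
Now row reduce the product.
R2 ← R2 − (13/9)·R1: [0, -14/9, 0, 14/9]
R3 ← R3 + (8/9)·R1: [0, 10/9, 0, -10/9]
R4 ← R4 + (10/9)·R1: [0, 8/9, 0, -8/9]
R3 ← R3 + (5/7)·R2: [0, 0, 0, 0]
R4 ← R4 + (4/7)·R2: [0, 0, 0, 0]
2 nonzero rows, so rank(PC) = 2.

2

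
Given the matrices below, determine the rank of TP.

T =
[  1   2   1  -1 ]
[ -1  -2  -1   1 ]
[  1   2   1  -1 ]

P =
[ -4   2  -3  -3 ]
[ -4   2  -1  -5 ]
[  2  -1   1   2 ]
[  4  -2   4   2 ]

First compute TP:
[[-14,   7,  -8, -13],
 [ 14,  -7,   8,  13],
 [-14,   7,  -8, -13]]
Now row reduce the product.
R2 ← R2 + R1: [0, 0, 0, 0]
R3 ← R3 − R1: [0, 0, 0, 0]
1 nonzero row, so rank(TP) = 1.

1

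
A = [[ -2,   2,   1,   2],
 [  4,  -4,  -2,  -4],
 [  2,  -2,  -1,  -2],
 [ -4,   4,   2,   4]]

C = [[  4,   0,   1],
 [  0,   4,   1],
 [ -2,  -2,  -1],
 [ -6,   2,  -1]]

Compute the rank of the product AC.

First compute AC:
[[-22,  10,  -3],
 [ 44, -20,   6],
 [ 22, -10,   3],
 [-44,  20,  -6]]
Now row reduce the product.
R2 ← R2 + (2)·R1: [0, 0, 0]
R3 ← R3 + R1: [0, 0, 0]
R4 ← R4 − (2)·R1: [0, 0, 0]
1 nonzero row, so rank(AC) = 1.

1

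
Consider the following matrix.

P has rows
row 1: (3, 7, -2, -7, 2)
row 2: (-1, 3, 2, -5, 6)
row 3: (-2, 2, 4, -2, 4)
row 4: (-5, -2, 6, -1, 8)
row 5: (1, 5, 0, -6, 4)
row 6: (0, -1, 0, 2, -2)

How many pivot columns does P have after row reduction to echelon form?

3

Row reduce to echelon form.
R2 ← R2 + (1/3)·R1: [0, 16/3, 4/3, -22/3, 20/3]
R3 ← R3 + (2/3)·R1: [0, 20/3, 8/3, -20/3, 16/3]
R4 ← R4 + (5/3)·R1: [0, 29/3, 8/3, -38/3, 34/3]
R5 ← R5 − (1/3)·R1: [0, 8/3, 2/3, -11/3, 10/3]
R3 ← R3 − (5/4)·R2: [0, 0, 1, 5/2, -3]
R4 ← R4 − (29/16)·R2: [0, 0, 1/4, 5/8, -3/4]
R5 ← R5 − (1/2)·R2: [0, 0, 0, 0, 0]
R6 ← R6 + (3/16)·R2: [0, 0, 1/4, 5/8, -3/4]
R4 ← R4 − (1/4)·R3: [0, 0, 0, 0, 0]
R6 ← R6 − (1/4)·R3: [0, 0, 0, 0, 0]
Echelon form has 3 nonzero rows, so rank(P) = 3.
Each nonzero row contributes one pivot column: 3 pivot columns.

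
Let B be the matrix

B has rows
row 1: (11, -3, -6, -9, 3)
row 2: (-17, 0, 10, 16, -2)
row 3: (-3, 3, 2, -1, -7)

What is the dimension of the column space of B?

3

Row reduce to echelon form.
R2 ← R2 + (17/11)·R1: [0, -51/11, 8/11, 23/11, 29/11]
R3 ← R3 + (3/11)·R1: [0, 24/11, 4/11, -38/11, -68/11]
R3 ← R3 + (8/17)·R2: [0, 0, 12/17, -42/17, -84/17]
Echelon form has 3 nonzero rows, so rank(B) = 3.
The column space has dimension equal to the rank: 3.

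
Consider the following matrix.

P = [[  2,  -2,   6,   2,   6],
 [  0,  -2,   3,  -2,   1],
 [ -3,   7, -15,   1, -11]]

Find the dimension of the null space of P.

3

Row reduce to echelon form.
R3 ← R3 + (3/2)·R1: [0, 4, -6, 4, -2]
R3 ← R3 + (2)·R2: [0, 0, 0, 0, 0]
2 nonzero rows, so rank(P) = 2.
P has 5 columns; by rank–nullity, nullity = 5 − 2 = 3.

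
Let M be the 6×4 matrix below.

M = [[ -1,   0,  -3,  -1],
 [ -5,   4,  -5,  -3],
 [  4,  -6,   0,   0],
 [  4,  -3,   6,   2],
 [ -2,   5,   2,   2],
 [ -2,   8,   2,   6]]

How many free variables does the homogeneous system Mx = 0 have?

1

Row reduce to echelon form.
R2 ← R2 − (5)·R1: [0, 4, 10, 2]
R3 ← R3 + (4)·R1: [0, -6, -12, -4]
R4 ← R4 + (4)·R1: [0, -3, -6, -2]
R5 ← R5 − (2)·R1: [0, 5, 8, 4]
R6 ← R6 − (2)·R1: [0, 8, 8, 8]
R3 ← R3 + (3/2)·R2: [0, 0, 3, -1]
R4 ← R4 + (3/4)·R2: [0, 0, 3/2, -1/2]
R5 ← R5 − (5/4)·R2: [0, 0, -9/2, 3/2]
R6 ← R6 − (2)·R2: [0, 0, -12, 4]
R4 ← R4 − (1/2)·R3: [0, 0, 0, 0]
R5 ← R5 + (3/2)·R3: [0, 0, 0, 0]
R6 ← R6 + (4)·R3: [0, 0, 0, 0]
3 nonzero rows, so rank(M) = 3.
M has 4 columns; by rank–nullity, nullity = 4 − 3 = 1.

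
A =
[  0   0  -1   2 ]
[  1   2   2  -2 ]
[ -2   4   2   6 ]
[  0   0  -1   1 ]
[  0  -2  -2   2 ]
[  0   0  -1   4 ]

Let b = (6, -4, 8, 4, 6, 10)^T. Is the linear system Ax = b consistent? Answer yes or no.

Row reduce the augmented matrix [A | b].
Swap R1 ↔ R2
R3 ← R3 + (2)·R1: [0, 8, 6, 2, 0]
Swap R2 ↔ R3
R5 ← R5 + (1/4)·R2: [0, 0, -1/2, 5/2, 6]
R4 ← R4 − R3: [0, 0, 0, -1, -2]
R5 ← R5 − (1/2)·R3: [0, 0, 0, 3/2, 3]
R6 ← R6 − R3: [0, 0, 0, 2, 4]
R5 ← R5 + (3/2)·R4: [0, 0, 0, 0, 0]
R6 ← R6 + (2)·R4: [0, 0, 0, 0, 0]
The echelon form has 4 nonzero rows, and every pivot lies in the first 4 columns, so rank(A) = rank([A|b]) = 4.
The system is consistent.

yes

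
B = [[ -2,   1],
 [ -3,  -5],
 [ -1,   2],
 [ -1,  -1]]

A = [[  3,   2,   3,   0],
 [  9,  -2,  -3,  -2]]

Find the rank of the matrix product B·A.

2

First compute BA:
[[  3,  -6,  -9,  -2],
 [-54,   4,   6,  10],
 [ 15,  -6,  -9,  -4],
 [-12,   0,   0,   2]]
Now row reduce the product.
R2 ← R2 + (18)·R1: [0, -104, -156, -26]
R3 ← R3 − (5)·R1: [0, 24, 36, 6]
R4 ← R4 + (4)·R1: [0, -24, -36, -6]
R3 ← R3 + (3/13)·R2: [0, 0, 0, 0]
R4 ← R4 − (3/13)·R2: [0, 0, 0, 0]
2 nonzero rows, so rank(BA) = 2.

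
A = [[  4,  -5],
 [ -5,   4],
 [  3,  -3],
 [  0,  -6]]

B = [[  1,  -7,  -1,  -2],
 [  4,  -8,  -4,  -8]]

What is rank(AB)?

First compute AB:
[[-16,  12,  16,  32],
 [ 11,   3, -11, -22],
 [ -9,   3,   9,  18],
 [-24,  48,  24,  48]]
Now row reduce the product.
R2 ← R2 + (11/16)·R1: [0, 45/4, 0, 0]
R3 ← R3 − (9/16)·R1: [0, -15/4, 0, 0]
R4 ← R4 − (3/2)·R1: [0, 30, 0, 0]
R3 ← R3 + (1/3)·R2: [0, 0, 0, 0]
R4 ← R4 − (8/3)·R2: [0, 0, 0, 0]
2 nonzero rows, so rank(AB) = 2.

2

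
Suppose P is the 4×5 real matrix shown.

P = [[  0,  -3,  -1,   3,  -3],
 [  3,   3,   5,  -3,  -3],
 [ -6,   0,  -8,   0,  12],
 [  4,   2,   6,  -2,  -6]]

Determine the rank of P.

2

Row reduce to echelon form.
Swap R1 ↔ R2
R3 ← R3 + (2)·R1: [0, 6, 2, -6, 6]
R4 ← R4 − (4/3)·R1: [0, -2, -2/3, 2, -2]
R3 ← R3 + (2)·R2: [0, 0, 0, 0, 0]
R4 ← R4 − (2/3)·R2: [0, 0, 0, 0, 0]
Echelon form has 2 nonzero rows, so rank(P) = 2.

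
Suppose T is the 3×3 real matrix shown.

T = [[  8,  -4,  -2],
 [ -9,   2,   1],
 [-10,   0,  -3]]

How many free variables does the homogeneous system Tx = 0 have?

Row reduce to echelon form.
R2 ← R2 + (9/8)·R1: [0, -5/2, -5/4]
R3 ← R3 + (5/4)·R1: [0, -5, -11/2]
R3 ← R3 − (2)·R2: [0, 0, -3]
3 nonzero rows, so rank(T) = 3.
T has 3 columns; by rank–nullity, nullity = 3 − 3 = 0.

0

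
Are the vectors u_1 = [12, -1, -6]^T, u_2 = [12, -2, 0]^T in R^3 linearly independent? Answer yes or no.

yes

Form the matrix with these vectors as rows and row reduce.
R2 ← R2 − R1: [0, -1, 6]
2 nonzero rows, so the 2 vectors span a space of dimension 2.
Since 2 = 2, the vectors are linearly independent.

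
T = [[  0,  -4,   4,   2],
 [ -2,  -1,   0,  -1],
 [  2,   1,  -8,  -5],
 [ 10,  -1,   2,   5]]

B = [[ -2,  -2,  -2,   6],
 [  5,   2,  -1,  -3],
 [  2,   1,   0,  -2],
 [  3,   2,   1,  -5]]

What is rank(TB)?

2

First compute TB:
[[ -6,   0,   6,  -6],
 [ -4,   0,   4,  -4],
 [-30, -20, -10,  50],
 [ -6, -10, -14,  34]]
Now row reduce the product.
R2 ← R2 − (2/3)·R1: [0, 0, 0, 0]
R3 ← R3 − (5)·R1: [0, -20, -40, 80]
R4 ← R4 − R1: [0, -10, -20, 40]
Swap R2 ↔ R3
R4 ← R4 − (1/2)·R2: [0, 0, 0, 0]
2 nonzero rows, so rank(TB) = 2.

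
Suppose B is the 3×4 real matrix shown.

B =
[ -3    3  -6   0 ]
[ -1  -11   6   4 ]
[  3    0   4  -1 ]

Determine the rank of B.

Row reduce to echelon form.
R2 ← R2 − (1/3)·R1: [0, -12, 8, 4]
R3 ← R3 + R1: [0, 3, -2, -1]
R3 ← R3 + (1/4)·R2: [0, 0, 0, 0]
Echelon form has 2 nonzero rows, so rank(B) = 2.

2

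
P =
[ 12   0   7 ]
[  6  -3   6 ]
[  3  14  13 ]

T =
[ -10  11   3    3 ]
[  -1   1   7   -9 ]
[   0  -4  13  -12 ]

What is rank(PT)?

First compute PT:
[[-120, 104, 127, -48],
 [-57,  39,  75, -27],
 [-44,  -5, 276, -273]]
Now row reduce the product.
R2 ← R2 − (19/40)·R1: [0, -52/5, 587/40, -21/5]
R3 ← R3 − (11/30)·R1: [0, -647/15, 6883/30, -1277/5]
R3 ← R3 − (647/156)·R2: [0, 0, 70125/416, -12375/52]
3 nonzero rows, so rank(PT) = 3.

3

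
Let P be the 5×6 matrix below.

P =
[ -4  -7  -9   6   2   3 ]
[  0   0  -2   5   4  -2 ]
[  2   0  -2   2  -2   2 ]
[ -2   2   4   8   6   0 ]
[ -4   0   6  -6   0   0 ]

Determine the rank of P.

Row reduce to echelon form.
R3 ← R3 + (1/2)·R1: [0, -7/2, -13/2, 5, -1, 7/2]
R4 ← R4 − (1/2)·R1: [0, 11/2, 17/2, 5, 5, -3/2]
R5 ← R5 − R1: [0, 7, 15, -12, -2, -3]
Swap R2 ↔ R3
R4 ← R4 + (11/7)·R2: [0, 0, -12/7, 90/7, 24/7, 4]
R5 ← R5 + (2)·R2: [0, 0, 2, -2, -4, 4]
R4 ← R4 − (6/7)·R3: [0, 0, 0, 60/7, 0, 40/7]
R5 ← R5 + R3: [0, 0, 0, 3, 0, 2]
R5 ← R5 − (7/20)·R4: [0, 0, 0, 0, 0, 0]
Echelon form has 4 nonzero rows, so rank(P) = 4.

4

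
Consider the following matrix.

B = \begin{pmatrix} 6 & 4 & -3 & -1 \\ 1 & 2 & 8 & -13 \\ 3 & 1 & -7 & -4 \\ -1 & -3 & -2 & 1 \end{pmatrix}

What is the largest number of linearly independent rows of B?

Row reduce to echelon form.
R2 ← R2 − (1/6)·R1: [0, 4/3, 17/2, -77/6]
R3 ← R3 − (1/2)·R1: [0, -1, -11/2, -7/2]
R4 ← R4 + (1/6)·R1: [0, -7/3, -5/2, 5/6]
R3 ← R3 + (3/4)·R2: [0, 0, 7/8, -105/8]
R4 ← R4 + (7/4)·R2: [0, 0, 99/8, -173/8]
R4 ← R4 − (99/7)·R3: [0, 0, 0, 164]
Echelon form has 4 nonzero rows, so rank(B) = 4.
The rank gives the maximum number of linearly independent rows: 4.

4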